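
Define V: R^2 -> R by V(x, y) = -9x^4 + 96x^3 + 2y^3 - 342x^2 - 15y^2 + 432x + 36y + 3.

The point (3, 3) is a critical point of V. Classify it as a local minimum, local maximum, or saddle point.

local minimum

The mixed partial ∂²V/∂x∂y is 0, so the Hessian at any point is diag(V_xx, V_yy) = diag(36(-3x^2 + 16x - 19), 6(2y - 5)).
At (3, 3): H = diag(72, 6).
Both eigenvalues are positive, so H is positive definite: a local minimum.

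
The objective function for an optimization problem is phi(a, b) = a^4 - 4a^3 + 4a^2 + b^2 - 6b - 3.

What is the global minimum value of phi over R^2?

-12

phi(a,b) separates as P(a) + Q(b) − 3, so its minimum is min P + min Q − 3.
P'(a) = 4a(a - 2)(a - 1) vanishes at a ∈ {0, 1, 2}; Q'(b) = 2b - 6 vanishes at b ∈ {3}.
Local minima of P (where P''>0): P(0)=0, P(2)=0. Local minima of Q: Q(3)=-9.
So the global minimum of phi is P(0) + Q(3) − 3 = 0 − 9 − 3 = -12, attained at (0, 3).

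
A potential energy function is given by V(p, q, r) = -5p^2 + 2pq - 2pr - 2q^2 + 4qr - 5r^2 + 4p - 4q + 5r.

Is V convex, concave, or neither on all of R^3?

V is quadratic, so its Hessian is the constant matrix H = [[-10, 2, -2], [2, -4, 4], [-2, 4, -10]].
Leading principal minors: -10, 36, -216.
Signs alternate −, +, − ⇒ H ≺ 0 ⇒ concave.

concave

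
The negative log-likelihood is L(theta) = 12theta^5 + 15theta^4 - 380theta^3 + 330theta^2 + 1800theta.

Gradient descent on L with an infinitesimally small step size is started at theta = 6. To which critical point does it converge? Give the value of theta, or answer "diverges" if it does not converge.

3

L'(theta) = 60(theta - 3)(theta - 2)(theta + 1)(theta + 5), so L'(6) = 55440.
Gradient descent moves in the -L' direction, i.e. theta is decreasing.
The nearest critical point in that direction is theta = 3, where L'' = 1920 > 0 (a local minimum). The iterate converges there.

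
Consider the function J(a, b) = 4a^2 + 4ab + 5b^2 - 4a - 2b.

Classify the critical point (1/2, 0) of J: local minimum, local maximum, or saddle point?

The Hessian of J is constant: H = [[8, 4], [4, 10]].
det(H) = 8·10 − 4² = 64.
det(H) > 0 and tr(H) = 18 > 0, so H is positive definite and the point is a local minimum.

local minimum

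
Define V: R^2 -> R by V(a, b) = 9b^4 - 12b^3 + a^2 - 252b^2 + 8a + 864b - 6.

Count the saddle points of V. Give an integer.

V separates as a function of a plus a function of b, so ∇V=0 decouples.
∂V/∂a = 2(a + 4) = 0 at a ∈ {-4}; ∂V/∂b = 36(b - 3)(b - 2)(b + 4) = 0 at b ∈ {-4, 2, 3}.
The Hessian is diagonal: diag(V_aa, V_bb). Second derivatives: V_aa(-4)=2; V_bb(-4)=1512, V_bb(2)=-216, V_bb(3)=252.
Saddle points occur where the two diagonal entries have opposite signs: (-4, 2). Count: 1.

1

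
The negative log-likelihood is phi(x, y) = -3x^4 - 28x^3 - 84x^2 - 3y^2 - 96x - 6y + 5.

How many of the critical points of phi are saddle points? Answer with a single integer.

1

phi separates as a function of x plus a function of y, so ∇phi=0 decouples.
∂phi/∂x = -12(x + 1)(x + 2)(x + 4) = 0 at x ∈ {-4, -2, -1}; ∂phi/∂y = -6(y + 1) = 0 at y ∈ {-1}.
The Hessian is diagonal: diag(phi_xx, phi_yy). Second derivatives: phi_xx(-4)=-72, phi_xx(-2)=24, phi_xx(-1)=-36; phi_yy(-1)=-6.
Saddle points occur where the two diagonal entries have opposite signs: (-2, -1). Count: 1.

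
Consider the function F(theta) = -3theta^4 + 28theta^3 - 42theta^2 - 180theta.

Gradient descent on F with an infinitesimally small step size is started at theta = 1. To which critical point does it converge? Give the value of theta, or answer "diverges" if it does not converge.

3

F'(theta) = -12(theta - 5)(theta - 3)(theta + 1), so F'(1) = -192.
Gradient descent moves in the -F' direction, i.e. theta is increasing.
The nearest critical point in that direction is theta = 3, where F'' = 96 > 0 (a local minimum). The iterate converges there.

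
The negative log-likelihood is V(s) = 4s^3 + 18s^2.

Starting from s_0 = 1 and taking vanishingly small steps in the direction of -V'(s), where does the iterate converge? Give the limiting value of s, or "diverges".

0

V'(s) = 12s(s + 3), so V'(1) = 48.
Gradient descent moves in the -V' direction, i.e. s is decreasing.
The nearest critical point in that direction is s = 0, where V'' = 36 > 0 (a local minimum). The iterate converges there.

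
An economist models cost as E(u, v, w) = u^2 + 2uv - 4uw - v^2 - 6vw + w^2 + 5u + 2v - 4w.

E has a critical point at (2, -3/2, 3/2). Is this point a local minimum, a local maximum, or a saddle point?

The Hessian is constant: H = [[2, 2, -4], [2, -2, -6], [-4, -6, 2]].
Leading principal minors: Δ₁ = 2, Δ₂ = -8, Δ₃ = 40.
The minors fit neither the all-positive nor the alternating-sign pattern, so H is indefinite: a saddle point.

saddle point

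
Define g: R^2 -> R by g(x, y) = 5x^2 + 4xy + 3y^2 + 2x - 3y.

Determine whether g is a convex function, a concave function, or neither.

g is quadratic, so its Hessian is the constant matrix H = [[10, 4], [4, 6]].
det(H) = 44, tr(H) = 16.
det(H) > 0 and tr(H) > 0, so H is positive definite everywhere: convex.

convex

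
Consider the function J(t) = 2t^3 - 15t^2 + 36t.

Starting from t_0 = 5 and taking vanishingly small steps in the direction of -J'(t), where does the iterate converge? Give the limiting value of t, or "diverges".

J'(t) = 6(t - 3)(t - 2), so J'(5) = 36.
Gradient descent moves in the -J' direction, i.e. t is decreasing.
The nearest critical point in that direction is t = 3, where J'' = 6 > 0 (a local minimum). The iterate converges there.

3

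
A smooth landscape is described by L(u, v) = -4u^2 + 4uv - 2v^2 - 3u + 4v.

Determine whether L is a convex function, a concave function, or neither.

L is quadratic, so its Hessian is the constant matrix H = [[-8, 4], [4, -4]].
det(H) = 16, tr(H) = -12.
det(H) > 0 and tr(H) < 0, so H is negative definite everywhere: concave.

concave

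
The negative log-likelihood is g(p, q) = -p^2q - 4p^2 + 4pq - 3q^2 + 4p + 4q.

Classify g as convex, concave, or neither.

neither

The term -p^2q is cubic, so the Hessian is not constant.
∂²g/∂p² = -2q - 8, which takes both signs as q varies (negative for sufficiently large q). A diagonal entry of the Hessian changing sign means the Hessian is neither positive- nor negative-semidefinite on all of R^2.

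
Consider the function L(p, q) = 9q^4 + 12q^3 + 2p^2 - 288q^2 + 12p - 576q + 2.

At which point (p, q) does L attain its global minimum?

(-3, 4)

L(p,q) separates as A(p) + B(q) + 2, so its minimum is min A + min B + 2.
A'(p) = 4p + 12 vanishes at p ∈ {-3}; B'(q) = 36(q - 4)(q + 1)(q + 4) vanishes at q ∈ {-4, -1, 4}.
Local minima of A (where A''>0): A(-3)=-18. Local minima of B: B(-4)=-768, B(4)=-3840.
So the global minimum of L is A(-3) + B(4) + 2 = -18 − 3840 + 2 = -3856, attained at (-3, 4).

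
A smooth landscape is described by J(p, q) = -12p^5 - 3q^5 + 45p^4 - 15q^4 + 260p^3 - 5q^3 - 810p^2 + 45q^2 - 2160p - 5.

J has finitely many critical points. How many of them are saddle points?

8

J separates as a function of p plus a function of q, so ∇J=0 decouples.
∂J/∂p = -60(p - 4)(p - 3)(p + 1)(p + 3) = 0 at p ∈ {-3, -1, 3, 4}; ∂J/∂q = -15q(q - 1)(q + 2)(q + 3) = 0 at q ∈ {-3, -2, 0, 1}.
The Hessian is diagonal: diag(J_pp, J_qq). Second derivatives: J_pp(-3)=5040, J_pp(-1)=-2400, J_pp(3)=1440, J_pp(4)=-2100; J_qq(-3)=180, J_qq(-2)=-90, J_qq(0)=90, J_qq(1)=-180.
Saddle points occur where the two diagonal entries have opposite signs: (-3, -2), (-3, 1), (-1, -3), (-1, 0), (3, -2), (3, 1), (4, -3), (4, 0). Count: 8.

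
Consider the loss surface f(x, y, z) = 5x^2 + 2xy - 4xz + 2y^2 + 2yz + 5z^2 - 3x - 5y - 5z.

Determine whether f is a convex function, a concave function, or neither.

convex

f is quadratic, so its Hessian is the constant matrix H = [[10, 2, -4], [2, 4, 2], [-4, 2, 10]].
Leading principal minors: 10, 36, 224.
All positive ⇒ H ≻ 0 ⇒ convex.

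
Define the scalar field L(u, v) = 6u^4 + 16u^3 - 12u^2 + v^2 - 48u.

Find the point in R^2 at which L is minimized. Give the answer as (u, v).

(1, 0)

L(u,v) separates as P(u) + Q(v), so its minimum is min P + min Q.
P'(u) = 24(u - 1)(u + 1)(u + 2) vanishes at u ∈ {-2, -1, 1}; Q'(v) = 2v vanishes at v ∈ {0}.
Local minima of P (where P''>0): P(-2)=16, P(1)=-38. Local minima of Q: Q(0)=0.
So the global minimum of L is P(1) + Q(0) = -38 + 0 = -38, attained at (1, 0).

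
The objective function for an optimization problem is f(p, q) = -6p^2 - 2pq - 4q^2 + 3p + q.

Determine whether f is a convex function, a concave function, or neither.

f is quadratic, so its Hessian is the constant matrix H = [[-12, -2], [-2, -8]].
det(H) = 92, tr(H) = -20.
det(H) > 0 and tr(H) < 0, so H is negative definite everywhere: concave.

concave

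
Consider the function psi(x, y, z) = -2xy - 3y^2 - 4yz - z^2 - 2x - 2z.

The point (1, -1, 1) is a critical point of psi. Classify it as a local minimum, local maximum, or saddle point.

The Hessian is constant: H = [[0, -2, 0], [-2, -6, -4], [0, -4, -2]].
Leading principal minors: Δ₁ = 0, Δ₂ = -4, Δ₃ = 8.
The minors fit neither the all-positive nor the alternating-sign pattern, so H is indefinite: a saddle point.

saddle point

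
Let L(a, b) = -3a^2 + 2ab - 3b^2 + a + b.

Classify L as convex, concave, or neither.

concave

L is quadratic, so its Hessian is the constant matrix H = [[-6, 2], [2, -6]].
det(H) = 32, tr(H) = -12.
det(H) > 0 and tr(H) < 0, so H is negative definite everywhere: concave.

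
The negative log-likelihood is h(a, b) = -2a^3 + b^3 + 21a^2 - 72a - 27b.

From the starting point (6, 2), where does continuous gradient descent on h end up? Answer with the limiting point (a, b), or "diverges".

diverges

h is separable, so gradient descent decouples: a follows -∂h/∂a, b follows -∂h/∂b.
∂h/∂a = -6(a - 4)(a - 3); at a=6 this is -36, so a increases.
∂h/∂b = 3(b - 3)(b + 3); at b=2 this is -15, so b increases.
The a-coordinate has no critical point in that direction and runs off to infinity.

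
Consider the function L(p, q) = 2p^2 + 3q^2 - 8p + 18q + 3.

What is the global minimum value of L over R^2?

-32

L(p,q) separates as A(p) + B(q) + 3, so its minimum is min A + min B + 3.
A'(p) = 4p - 8 vanishes at p ∈ {2}; B'(q) = 6q + 18 vanishes at q ∈ {-3}.
Local minima of A (where A''>0): A(2)=-8. Local minima of B: B(-3)=-27.
So the global minimum of L is A(2) + B(-3) + 3 = -8 − 27 + 3 = -32, attained at (2, -3).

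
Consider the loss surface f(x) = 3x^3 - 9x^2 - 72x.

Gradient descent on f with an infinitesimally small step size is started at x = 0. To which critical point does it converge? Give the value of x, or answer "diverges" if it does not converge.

f'(x) = 9(x - 4)(x + 2), so f'(0) = -72.
Gradient descent moves in the -f' direction, i.e. x is increasing.
The nearest critical point in that direction is x = 4, where f'' = 54 > 0 (a local minimum). The iterate converges there.

4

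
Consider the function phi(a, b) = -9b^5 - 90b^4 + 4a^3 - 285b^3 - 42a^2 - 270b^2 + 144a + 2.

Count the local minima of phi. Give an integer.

phi separates as a function of a plus a function of b, so ∇phi=0 decouples.
∂phi/∂a = 12(a - 4)(a - 3) = 0 at a ∈ {3, 4}; ∂phi/∂b = -45b(b + 1)(b + 3)(b + 4) = 0 at b ∈ {-4, -3, -1, 0}.
The Hessian is diagonal: diag(phi_aa, phi_bb). Second derivatives: phi_aa(3)=-12, phi_aa(4)=12; phi_bb(-4)=540, phi_bb(-3)=-270, phi_bb(-1)=270, phi_bb(0)=-540.
Local minima occur where both diagonal entries positive: (4, -4), (4, -1). Count: 2.

2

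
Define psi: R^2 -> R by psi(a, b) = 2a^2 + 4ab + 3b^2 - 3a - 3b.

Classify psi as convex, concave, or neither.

convex

psi is quadratic, so its Hessian is the constant matrix H = [[4, 4], [4, 6]].
det(H) = 8, tr(H) = 10.
det(H) > 0 and tr(H) > 0, so H is positive definite everywhere: convex.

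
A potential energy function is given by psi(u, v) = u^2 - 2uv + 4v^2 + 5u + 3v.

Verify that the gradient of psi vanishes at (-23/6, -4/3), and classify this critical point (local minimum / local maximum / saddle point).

∇psi = (2u - 2v + 5, -2u + 8v + 3); substituting (-23/6, -4/3) gives ∇psi = (0, 0), so (-23/6, -4/3) is indeed a critical point.
The Hessian of psi is constant: H = [[2, -2], [-2, 8]].
det(H) = 2·8 − (-2)² = 12.
det(H) > 0 and tr(H) = 10 > 0, so H is positive definite and the point is a local minimum.

local minimum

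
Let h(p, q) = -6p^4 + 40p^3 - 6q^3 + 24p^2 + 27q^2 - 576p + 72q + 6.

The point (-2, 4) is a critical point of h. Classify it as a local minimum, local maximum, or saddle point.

local maximum

The mixed partial ∂²h/∂p∂q is 0, so the Hessian at any point is diag(h_pp, h_qq) = diag(24(-3p^2 + 10p + 2), 18(-2q + 3)).
At (-2, 4): H = diag(-720, -90).
Both eigenvalues are negative, so H is negative definite: a local maximum.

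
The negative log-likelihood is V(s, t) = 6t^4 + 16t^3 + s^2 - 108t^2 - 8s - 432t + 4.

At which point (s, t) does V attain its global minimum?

(4, 3)

V(s,t) separates as P(s) + Q(t) + 4, so its minimum is min P + min Q + 4.
P'(s) = 2s - 8 vanishes at s ∈ {4}; Q'(t) = 24(t - 3)(t + 2)(t + 3) vanishes at t ∈ {-3, -2, 3}.
Local minima of P (where P''>0): P(4)=-16. Local minima of Q: Q(-3)=378, Q(3)=-1350.
So the global minimum of V is P(4) + Q(3) + 4 = -16 − 1350 + 4 = -1362, attained at (4, 3).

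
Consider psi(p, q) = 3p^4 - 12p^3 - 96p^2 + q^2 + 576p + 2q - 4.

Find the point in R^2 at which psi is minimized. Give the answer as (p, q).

psi(p,q) separates as A(p) + B(q) − 4, so its minimum is min A + min B − 4.
A'(p) = 12(p - 4)(p - 3)(p + 4) vanishes at p ∈ {-4, 3, 4}; B'(q) = 2q + 2 vanishes at q ∈ {-1}.
Local minima of A (where A''>0): A(-4)=-2304, A(4)=768. Local minima of B: B(-1)=-1.
So the global minimum of psi is A(-4) + B(-1) − 4 = -2304 − 1 − 4 = -2309, attained at (-4, -1).

(-4, -1)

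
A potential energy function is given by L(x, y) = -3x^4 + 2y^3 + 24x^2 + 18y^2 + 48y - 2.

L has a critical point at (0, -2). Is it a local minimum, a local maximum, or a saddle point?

The mixed partial ∂²L/∂x∂y is 0, so the Hessian at any point is diag(L_xx, L_yy) = diag(12(-3x^2 + 4), 12(y + 3)).
At (0, -2): H = diag(48, 12).
Both eigenvalues are positive, so H is positive definite: a local minimum.

local minimum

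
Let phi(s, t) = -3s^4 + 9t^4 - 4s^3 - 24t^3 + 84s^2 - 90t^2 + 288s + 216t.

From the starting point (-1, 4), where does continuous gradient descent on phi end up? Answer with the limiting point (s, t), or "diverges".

phi is separable, so gradient descent decouples: s follows -∂phi/∂s, t follows -∂phi/∂t.
∂phi/∂s = -12(s - 4)(s + 2)(s + 3); at s=-1 this is 120, so s decreases.
∂phi/∂t = 36(t - 3)(t - 1)(t + 2); at t=4 this is 648, so t decreases.
s converges to its nearest critical value -2 (a local min of the s-part); t converges to 3. The iterate converges to (-2, 3).

(-2, 3)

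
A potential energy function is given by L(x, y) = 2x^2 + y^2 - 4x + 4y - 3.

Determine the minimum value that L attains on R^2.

L(x,y) separates as P(x) + Q(y) − 3, so its minimum is min P + min Q − 3.
P'(x) = 4x - 4 vanishes at x ∈ {1}; Q'(y) = 2y + 4 vanishes at y ∈ {-2}.
Local minima of P (where P''>0): P(1)=-2. Local minima of Q: Q(-2)=-4.
So the global minimum of L is P(1) + Q(-2) − 3 = -2 − 4 − 3 = -9, attained at (1, -2).

-9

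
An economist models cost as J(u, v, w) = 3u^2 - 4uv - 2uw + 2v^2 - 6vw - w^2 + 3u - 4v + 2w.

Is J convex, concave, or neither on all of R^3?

J is quadratic, so its Hessian is the constant matrix H = [[6, -4, -2], [-4, 4, -6], [-2, -6, -2]].
Leading principal minors: 6, 8, -344.
Neither pattern holds ⇒ H is indefinite ⇒ neither convex nor concave.

neither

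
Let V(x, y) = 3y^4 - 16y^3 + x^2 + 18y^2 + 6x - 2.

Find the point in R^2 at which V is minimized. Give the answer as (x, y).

V(x,y) separates as P(x) + Q(y) − 2, so its minimum is min P + min Q − 2.
P'(x) = 2x + 6 vanishes at x ∈ {-3}; Q'(y) = 12y(y - 3)(y - 1) vanishes at y ∈ {0, 1, 3}.
Local minima of P (where P''>0): P(-3)=-9. Local minima of Q: Q(0)=0, Q(3)=-27.
So the global minimum of V is P(-3) + Q(3) − 2 = -9 − 27 − 2 = -38, attained at (-3, 3).

(-3, 3)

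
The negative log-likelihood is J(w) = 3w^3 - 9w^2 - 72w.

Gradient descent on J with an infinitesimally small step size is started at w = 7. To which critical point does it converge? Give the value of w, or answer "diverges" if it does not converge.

4

J'(w) = 9(w - 4)(w + 2), so J'(7) = 243.
Gradient descent moves in the -J' direction, i.e. w is decreasing.
The nearest critical point in that direction is w = 4, where J'' = 54 > 0 (a local minimum). The iterate converges there.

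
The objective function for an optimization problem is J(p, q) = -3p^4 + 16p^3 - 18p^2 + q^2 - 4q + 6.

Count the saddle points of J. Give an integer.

J separates as a function of p plus a function of q, so ∇J=0 decouples.
∂J/∂p = -12p(p - 3)(p - 1) = 0 at p ∈ {0, 1, 3}; ∂J/∂q = 2(q - 2) = 0 at q ∈ {2}.
The Hessian is diagonal: diag(J_pp, J_qq). Second derivatives: J_pp(0)=-36, J_pp(1)=24, J_pp(3)=-72; J_qq(2)=2.
Saddle points occur where the two diagonal entries have opposite signs: (0, 2), (3, 2). Count: 2.

2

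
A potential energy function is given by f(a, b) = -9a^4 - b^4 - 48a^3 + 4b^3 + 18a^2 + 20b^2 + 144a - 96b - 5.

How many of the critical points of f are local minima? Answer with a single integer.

f separates as a function of a plus a function of b, so ∇f=0 decouples.
∂f/∂a = -36(a - 1)(a + 1)(a + 4) = 0 at a ∈ {-4, -1, 1}; ∂f/∂b = -4(b - 4)(b - 2)(b + 3) = 0 at b ∈ {-3, 2, 4}.
The Hessian is diagonal: diag(f_aa, f_bb). Second derivatives: f_aa(-4)=-540, f_aa(-1)=216, f_aa(1)=-360; f_bb(-3)=-140, f_bb(2)=40, f_bb(4)=-56.
Local minima occur where both diagonal entries positive: (-1, 2). Count: 1.

1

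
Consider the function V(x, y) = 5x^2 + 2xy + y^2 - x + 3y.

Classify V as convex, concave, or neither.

convex

V is quadratic, so its Hessian is the constant matrix H = [[10, 2], [2, 2]].
det(H) = 16, tr(H) = 12.
det(H) > 0 and tr(H) > 0, so H is positive definite everywhere: convex.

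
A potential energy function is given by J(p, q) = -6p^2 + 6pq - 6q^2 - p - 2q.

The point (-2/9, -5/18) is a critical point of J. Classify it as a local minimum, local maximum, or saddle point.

local maximum

The Hessian of J is constant: H = [[-12, 6], [6, -12]].
det(H) = (-12)·(-12) − 6² = 108.
det(H) > 0 and tr(H) = -24 < 0, so H is negative definite and the point is a local maximum.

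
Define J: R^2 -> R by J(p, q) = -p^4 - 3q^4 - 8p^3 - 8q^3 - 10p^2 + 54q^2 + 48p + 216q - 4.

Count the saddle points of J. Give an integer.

J separates as a function of p plus a function of q, so ∇J=0 decouples.
∂J/∂p = -4(p - 1)(p + 3)(p + 4) = 0 at p ∈ {-4, -3, 1}; ∂J/∂q = -12(q - 3)(q + 2)(q + 3) = 0 at q ∈ {-3, -2, 3}.
The Hessian is diagonal: diag(J_pp, J_qq). Second derivatives: J_pp(-4)=-20, J_pp(-3)=16, J_pp(1)=-80; J_qq(-3)=-72, J_qq(-2)=60, J_qq(3)=-360.
Saddle points occur where the two diagonal entries have opposite signs: (-4, -2), (-3, -3), (-3, 3), (1, -2). Count: 4.

4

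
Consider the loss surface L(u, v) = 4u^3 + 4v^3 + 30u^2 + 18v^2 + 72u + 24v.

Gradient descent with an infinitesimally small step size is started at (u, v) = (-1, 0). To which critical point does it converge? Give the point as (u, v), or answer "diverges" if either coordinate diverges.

(-2, -1)

L is separable, so gradient descent decouples: u follows -∂L/∂u, v follows -∂L/∂v.
∂L/∂u = 12(u + 2)(u + 3); at u=-1 this is 24, so u decreases.
∂L/∂v = 12(v + 1)(v + 2); at v=0 this is 24, so v decreases.
u converges to its nearest critical value -2 (a local min of the u-part); v converges to -1. The iterate converges to (-2, -1).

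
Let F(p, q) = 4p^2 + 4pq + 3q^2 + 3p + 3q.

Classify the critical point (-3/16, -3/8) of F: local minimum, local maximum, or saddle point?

The Hessian of F is constant: H = [[8, 4], [4, 6]].
det(H) = 8·6 − 4² = 32.
det(H) > 0 and tr(H) = 14 > 0, so H is positive definite and the point is a local minimum.

local minimum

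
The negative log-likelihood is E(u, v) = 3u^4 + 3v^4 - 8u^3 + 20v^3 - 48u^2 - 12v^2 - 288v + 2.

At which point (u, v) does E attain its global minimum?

(4, 2)

E(u,v) separates as P(u) + Q(v) + 2, so its minimum is min P + min Q + 2.
P'(u) = 12u(u - 4)(u + 2) vanishes at u ∈ {-2, 0, 4}; Q'(v) = 12(v - 2)(v + 3)(v + 4) vanishes at v ∈ {-4, -3, 2}.
Local minima of P (where P''>0): P(-2)=-80, P(4)=-512. Local minima of Q: Q(-4)=448, Q(2)=-416.
So the global minimum of E is P(4) + Q(2) + 2 = -512 − 416 + 2 = -926, attained at (4, 2).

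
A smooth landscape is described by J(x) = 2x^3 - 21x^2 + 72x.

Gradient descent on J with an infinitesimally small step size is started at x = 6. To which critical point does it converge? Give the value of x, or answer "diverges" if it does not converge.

J'(x) = 6(x - 4)(x - 3), so J'(6) = 36.
Gradient descent moves in the -J' direction, i.e. x is decreasing.
The nearest critical point in that direction is x = 4, where J'' = 6 > 0 (a local minimum). The iterate converges there.

4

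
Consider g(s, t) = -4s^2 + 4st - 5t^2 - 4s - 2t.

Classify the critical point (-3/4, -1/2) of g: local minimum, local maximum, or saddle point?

local maximum

The Hessian of g is constant: H = [[-8, 4], [4, -10]].
det(H) = (-8)·(-10) − 4² = 64.
det(H) > 0 and tr(H) = -18 < 0, so H is negative definite and the point is a local maximum.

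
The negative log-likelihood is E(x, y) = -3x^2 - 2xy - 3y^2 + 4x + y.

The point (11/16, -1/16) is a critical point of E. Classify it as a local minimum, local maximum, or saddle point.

local maximum

The Hessian of E is constant: H = [[-6, -2], [-2, -6]].
det(H) = (-6)·(-6) − (-2)² = 32.
det(H) > 0 and tr(H) = -12 < 0, so H is negative definite and the point is a local maximum.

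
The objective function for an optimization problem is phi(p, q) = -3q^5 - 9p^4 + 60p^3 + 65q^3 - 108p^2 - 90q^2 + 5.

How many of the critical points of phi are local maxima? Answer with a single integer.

phi separates as a function of p plus a function of q, so ∇phi=0 decouples.
∂phi/∂p = -36p(p - 3)(p - 2) = 0 at p ∈ {0, 2, 3}; ∂phi/∂q = -15q(q - 3)(q - 1)(q + 4) = 0 at q ∈ {-4, 0, 1, 3}.
The Hessian is diagonal: diag(phi_pp, phi_qq). Second derivatives: phi_pp(0)=-216, phi_pp(2)=72, phi_pp(3)=-108; phi_qq(-4)=2100, phi_qq(0)=-180, phi_qq(1)=150, phi_qq(3)=-630.
Local maxima occur where both diagonal entries negative: (0, 0), (0, 3), (3, 0), (3, 3). Count: 4.

4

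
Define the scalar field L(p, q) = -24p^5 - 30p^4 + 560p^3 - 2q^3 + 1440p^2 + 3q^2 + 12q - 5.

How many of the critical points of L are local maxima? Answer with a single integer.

L separates as a function of p plus a function of q, so ∇L=0 decouples.
∂L/∂p = -120p(p - 4)(p + 2)(p + 3) = 0 at p ∈ {-3, -2, 0, 4}; ∂L/∂q = -6(q - 2)(q + 1) = 0 at q ∈ {-1, 2}.
The Hessian is diagonal: diag(L_pp, L_qq). Second derivatives: L_pp(-3)=2520, L_pp(-2)=-1440, L_pp(0)=2880, L_pp(4)=-20160; L_qq(-1)=18, L_qq(2)=-18.
Local maxima occur where both diagonal entries negative: (-2, 2), (4, 2). Count: 2.

2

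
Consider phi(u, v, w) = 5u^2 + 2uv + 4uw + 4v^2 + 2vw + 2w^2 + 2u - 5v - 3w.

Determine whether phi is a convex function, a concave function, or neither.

phi is quadratic, so its Hessian is the constant matrix H = [[10, 2, 4], [2, 8, 2], [4, 2, 4]].
Leading principal minors: 10, 76, 168.
All positive ⇒ H ≻ 0 ⇒ convex.

convex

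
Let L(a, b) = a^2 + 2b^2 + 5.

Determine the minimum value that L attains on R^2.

L(a,b) separates as P(a) + Q(b) + 5, so its minimum is min P + min Q + 5.
P'(a) = 2a vanishes at a ∈ {0}; Q'(b) = 4b vanishes at b ∈ {0}.
Local minima of P (where P''>0): P(0)=0. Local minima of Q: Q(0)=0.
So the global minimum of L is P(0) + Q(0) + 5 = 0 + 0 + 5 = 5, attained at (0, 0).

5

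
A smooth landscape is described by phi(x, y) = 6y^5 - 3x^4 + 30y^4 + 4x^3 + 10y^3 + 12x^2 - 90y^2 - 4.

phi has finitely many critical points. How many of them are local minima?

2

phi separates as a function of x plus a function of y, so ∇phi=0 decouples.
∂phi/∂x = -12x(x - 2)(x + 1) = 0 at x ∈ {-1, 0, 2}; ∂phi/∂y = 30y(y - 1)(y + 2)(y + 3) = 0 at y ∈ {-3, -2, 0, 1}.
The Hessian is diagonal: diag(phi_xx, phi_yy). Second derivatives: phi_xx(-1)=-36, phi_xx(0)=24, phi_xx(2)=-72; phi_yy(-3)=-360, phi_yy(-2)=180, phi_yy(0)=-180, phi_yy(1)=360.
Local minima occur where both diagonal entries positive: (0, -2), (0, 1). Count: 2.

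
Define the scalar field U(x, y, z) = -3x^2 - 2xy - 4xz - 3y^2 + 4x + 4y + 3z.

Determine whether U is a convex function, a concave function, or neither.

U is quadratic, so its Hessian is the constant matrix H = [[-6, -2, -4], [-2, -6, 0], [-4, 0, 0]].
Leading principal minors: -6, 32, 96.
Neither pattern holds ⇒ H is indefinite ⇒ neither convex nor concave.

neither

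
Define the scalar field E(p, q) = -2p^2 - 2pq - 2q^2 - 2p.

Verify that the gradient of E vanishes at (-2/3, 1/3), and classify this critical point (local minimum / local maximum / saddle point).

local maximum

∇E = (-4p - 2q - 2, -2p - 4q); substituting (-2/3, 1/3) gives ∇E = (0, 0), so (-2/3, 1/3) is indeed a critical point.
The Hessian of E is constant: H = [[-4, -2], [-2, -4]].
det(H) = (-4)·(-4) − (-2)² = 12.
det(H) > 0 and tr(H) = -8 < 0, so H is negative definite and the point is a local maximum.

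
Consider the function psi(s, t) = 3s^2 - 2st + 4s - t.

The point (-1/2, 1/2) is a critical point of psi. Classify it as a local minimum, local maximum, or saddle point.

The Hessian of psi is constant: H = [[6, -2], [-2, 0]].
det(H) = 6·0 − (-2)² = -4.
Since det(H) < 0, H is indefinite and the critical point is a saddle point.

saddle point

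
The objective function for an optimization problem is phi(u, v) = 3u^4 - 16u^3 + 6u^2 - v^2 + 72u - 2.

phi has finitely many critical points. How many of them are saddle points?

phi separates as a function of u plus a function of v, so ∇phi=0 decouples.
∂phi/∂u = 12(u - 3)(u - 2)(u + 1) = 0 at u ∈ {-1, 2, 3}; ∂phi/∂v = -2v = 0 at v ∈ {0}.
The Hessian is diagonal: diag(phi_uu, phi_vv). Second derivatives: phi_uu(-1)=144, phi_uu(2)=-36, phi_uu(3)=48; phi_vv(0)=-2.
Saddle points occur where the two diagonal entries have opposite signs: (-1, 0), (3, 0). Count: 2.

2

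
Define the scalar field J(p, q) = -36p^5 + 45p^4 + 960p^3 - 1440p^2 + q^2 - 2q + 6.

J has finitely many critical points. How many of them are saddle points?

2

J separates as a function of p plus a function of q, so ∇J=0 decouples.
∂J/∂p = -180p(p - 4)(p - 1)(p + 4) = 0 at p ∈ {-4, 0, 1, 4}; ∂J/∂q = 2(q - 1) = 0 at q ∈ {1}.
The Hessian is diagonal: diag(J_pp, J_qq). Second derivatives: J_pp(-4)=28800, J_pp(0)=-2880, J_pp(1)=2700, J_pp(4)=-17280; J_qq(1)=2.
Saddle points occur where the two diagonal entries have opposite signs: (0, 1), (4, 1). Count: 2.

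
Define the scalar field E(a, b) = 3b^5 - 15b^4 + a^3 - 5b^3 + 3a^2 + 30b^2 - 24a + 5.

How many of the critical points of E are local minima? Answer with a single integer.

2

E separates as a function of a plus a function of b, so ∇E=0 decouples.
∂E/∂a = 3(a - 2)(a + 4) = 0 at a ∈ {-4, 2}; ∂E/∂b = 15b(b - 4)(b - 1)(b + 1) = 0 at b ∈ {-1, 0, 1, 4}.
The Hessian is diagonal: diag(E_aa, E_bb). Second derivatives: E_aa(-4)=-18, E_aa(2)=18; E_bb(-1)=-150, E_bb(0)=60, E_bb(1)=-90, E_bb(4)=900.
Local minima occur where both diagonal entries positive: (2, 0), (2, 4). Count: 2.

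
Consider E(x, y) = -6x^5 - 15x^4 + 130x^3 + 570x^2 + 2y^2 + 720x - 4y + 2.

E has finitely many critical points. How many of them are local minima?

E separates as a function of x plus a function of y, so ∇E=0 decouples.
∂E/∂x = -30(x - 4)(x + 1)(x + 2)(x + 3) = 0 at x ∈ {-3, -2, -1, 4}; ∂E/∂y = 4(y - 1) = 0 at y ∈ {1}.
The Hessian is diagonal: diag(E_xx, E_yy). Second derivatives: E_xx(-3)=420, E_xx(-2)=-180, E_xx(-1)=300, E_xx(4)=-6300; E_yy(1)=4.
Local minima occur where both diagonal entries positive: (-3, 1), (-1, 1). Count: 2.

2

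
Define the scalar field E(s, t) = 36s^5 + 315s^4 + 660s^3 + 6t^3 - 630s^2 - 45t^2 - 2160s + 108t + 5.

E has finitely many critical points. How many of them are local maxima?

2

E separates as a function of s plus a function of t, so ∇E=0 decouples.
∂E/∂s = 180(s - 1)(s + 1)(s + 3)(s + 4) = 0 at s ∈ {-4, -3, -1, 1}; ∂E/∂t = 18(t - 3)(t - 2) = 0 at t ∈ {2, 3}.
The Hessian is diagonal: diag(E_ss, E_tt). Second derivatives: E_ss(-4)=-2700, E_ss(-3)=1440, E_ss(-1)=-2160, E_ss(1)=7200; E_tt(2)=-18, E_tt(3)=18.
Local maxima occur where both diagonal entries negative: (-4, 2), (-1, 2). Count: 2.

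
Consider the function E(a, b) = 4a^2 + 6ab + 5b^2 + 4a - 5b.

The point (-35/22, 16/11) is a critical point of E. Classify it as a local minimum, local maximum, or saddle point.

The Hessian of E is constant: H = [[8, 6], [6, 10]].
det(H) = 8·10 − 6² = 44.
det(H) > 0 and tr(H) = 18 > 0, so H is positive definite and the point is a local minimum.

local minimum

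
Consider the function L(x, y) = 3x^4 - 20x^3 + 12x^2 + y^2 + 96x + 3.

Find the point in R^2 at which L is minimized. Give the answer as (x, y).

L(x,y) separates as P(x) + Q(y) + 3, so its minimum is min P + min Q + 3.
P'(x) = 12(x - 4)(x - 2)(x + 1) vanishes at x ∈ {-1, 2, 4}; Q'(y) = 2y vanishes at y ∈ {0}.
Local minima of P (where P''>0): P(-1)=-61, P(4)=64. Local minima of Q: Q(0)=0.
So the global minimum of L is P(-1) + Q(0) + 3 = -61 + 0 + 3 = -58, attained at (-1, 0).

(-1, 0)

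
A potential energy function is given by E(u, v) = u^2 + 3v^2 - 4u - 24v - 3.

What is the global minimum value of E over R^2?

-55

E(u,v) separates as P(u) + Q(v) − 3, so its minimum is min P + min Q − 3.
P'(u) = 2u - 4 vanishes at u ∈ {2}; Q'(v) = 6v - 24 vanishes at v ∈ {4}.
Local minima of P (where P''>0): P(2)=-4. Local minima of Q: Q(4)=-48.
So the global minimum of E is P(2) + Q(4) − 3 = -4 − 48 − 3 = -55, attained at (2, 4).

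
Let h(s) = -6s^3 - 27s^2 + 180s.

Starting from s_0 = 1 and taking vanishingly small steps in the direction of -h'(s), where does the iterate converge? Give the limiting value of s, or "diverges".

-5

h'(s) = -18(s - 2)(s + 5), so h'(1) = 108.
Gradient descent moves in the -h' direction, i.e. s is decreasing.
The nearest critical point in that direction is s = -5, where h'' = 126 > 0 (a local minimum). The iterate converges there.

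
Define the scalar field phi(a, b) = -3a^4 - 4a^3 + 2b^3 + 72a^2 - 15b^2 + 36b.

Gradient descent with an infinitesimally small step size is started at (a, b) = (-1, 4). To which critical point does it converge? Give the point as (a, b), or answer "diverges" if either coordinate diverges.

phi is separable, so gradient descent decouples: a follows -∂phi/∂a, b follows -∂phi/∂b.
∂phi/∂a = -12a(a - 3)(a + 4); at a=-1 this is -144, so a increases.
∂phi/∂b = 6(b - 3)(b - 2); at b=4 this is 12, so b decreases.
a converges to its nearest critical value 0 (a local min of the a-part); b converges to 3. The iterate converges to (0, 3).

(0, 3)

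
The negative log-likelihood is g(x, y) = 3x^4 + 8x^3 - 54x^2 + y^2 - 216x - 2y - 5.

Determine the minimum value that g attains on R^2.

-681

g(x,y) separates as P(x) + Q(y) − 5, so its minimum is min P + min Q − 5.
P'(x) = 12(x - 3)(x + 2)(x + 3) vanishes at x ∈ {-3, -2, 3}; Q'(y) = 2y - 2 vanishes at y ∈ {1}.
Local minima of P (where P''>0): P(-3)=189, P(3)=-675. Local minima of Q: Q(1)=-1.
So the global minimum of g is P(3) + Q(1) − 5 = -675 − 1 − 5 = -681, attained at (3, 1).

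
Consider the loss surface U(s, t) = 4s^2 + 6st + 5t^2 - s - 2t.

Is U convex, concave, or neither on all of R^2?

convex

U is quadratic, so its Hessian is the constant matrix H = [[8, 6], [6, 10]].
det(H) = 44, tr(H) = 18.
det(H) > 0 and tr(H) > 0, so H is positive definite everywhere: convex.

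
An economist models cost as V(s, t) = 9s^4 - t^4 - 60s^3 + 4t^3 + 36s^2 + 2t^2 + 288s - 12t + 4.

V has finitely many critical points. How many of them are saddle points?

5

V separates as a function of s plus a function of t, so ∇V=0 decouples.
∂V/∂s = 36(s - 4)(s - 2)(s + 1) = 0 at s ∈ {-1, 2, 4}; ∂V/∂t = -4(t - 3)(t - 1)(t + 1) = 0 at t ∈ {-1, 1, 3}.
The Hessian is diagonal: diag(V_ss, V_tt). Second derivatives: V_ss(-1)=540, V_ss(2)=-216, V_ss(4)=360; V_tt(-1)=-32, V_tt(1)=16, V_tt(3)=-32.
Saddle points occur where the two diagonal entries have opposite signs: (-1, -1), (-1, 3), (2, 1), (4, -1), (4, 3). Count: 5.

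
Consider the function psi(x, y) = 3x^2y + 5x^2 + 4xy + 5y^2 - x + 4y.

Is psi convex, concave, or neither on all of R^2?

The term 3x^2y is cubic, so the Hessian is not constant.
∂²psi/∂x² = 6y + 10, which takes both signs as y varies (negative for sufficiently negative y). A diagonal entry of the Hessian changing sign means the Hessian is neither positive- nor negative-semidefinite on all of R^2.

neither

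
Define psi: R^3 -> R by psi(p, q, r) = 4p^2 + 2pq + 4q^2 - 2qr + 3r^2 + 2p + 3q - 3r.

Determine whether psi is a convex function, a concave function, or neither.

convex

psi is quadratic, so its Hessian is the constant matrix H = [[8, 2, 0], [2, 8, -2], [0, -2, 6]].
Leading principal minors: 8, 60, 328.
All positive ⇒ H ≻ 0 ⇒ convex.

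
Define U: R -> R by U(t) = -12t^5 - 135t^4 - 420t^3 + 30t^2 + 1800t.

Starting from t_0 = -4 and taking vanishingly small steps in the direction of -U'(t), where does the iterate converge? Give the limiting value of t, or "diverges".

-5

U'(t) = -60(t - 1)(t + 2)(t + 3)(t + 5), so U'(-4) = 600.
Gradient descent moves in the -U' direction, i.e. t is decreasing.
The nearest critical point in that direction is t = -5, where U'' = 2160 > 0 (a local minimum). The iterate converges there.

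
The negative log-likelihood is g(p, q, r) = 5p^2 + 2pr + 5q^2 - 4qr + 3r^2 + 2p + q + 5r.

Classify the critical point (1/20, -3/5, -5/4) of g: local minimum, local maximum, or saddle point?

The Hessian is constant: H = [[10, 0, 2], [0, 10, -4], [2, -4, 6]].
Leading principal minors: Δ₁ = 10, Δ₂ = 100, Δ₃ = 400.
All leading minors are positive, so H is positive definite: a local minimum.

local minimum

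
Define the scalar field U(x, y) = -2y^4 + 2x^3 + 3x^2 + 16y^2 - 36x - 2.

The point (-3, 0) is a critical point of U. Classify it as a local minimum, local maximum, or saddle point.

The mixed partial ∂²U/∂x∂y is 0, so the Hessian at any point is diag(U_xx, U_yy) = diag(6(2x + 1), 8(-3y^2 + 4)).
At (-3, 0): H = diag(-30, 32).
The eigenvalues have opposite signs, so H is indefinite: a saddle point.

saddle point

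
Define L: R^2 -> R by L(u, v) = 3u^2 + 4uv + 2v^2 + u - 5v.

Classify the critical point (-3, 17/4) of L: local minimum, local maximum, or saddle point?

local minimum

The Hessian of L is constant: H = [[6, 4], [4, 4]].
det(H) = 6·4 − 4² = 8.
det(H) > 0 and tr(H) = 10 > 0, so H is positive definite and the point is a local minimum.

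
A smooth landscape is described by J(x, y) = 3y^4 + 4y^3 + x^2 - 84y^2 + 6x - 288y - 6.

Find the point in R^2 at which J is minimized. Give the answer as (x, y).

J(x,y) separates as P(x) + Q(y) − 6, so its minimum is min P + min Q − 6.
P'(x) = 2x + 6 vanishes at x ∈ {-3}; Q'(y) = 12(y - 4)(y + 2)(y + 3) vanishes at y ∈ {-3, -2, 4}.
Local minima of P (where P''>0): P(-3)=-9. Local minima of Q: Q(-3)=243, Q(4)=-1472.
So the global minimum of J is P(-3) + Q(4) − 6 = -9 − 1472 − 6 = -1487, attained at (-3, 4).

(-3, 4)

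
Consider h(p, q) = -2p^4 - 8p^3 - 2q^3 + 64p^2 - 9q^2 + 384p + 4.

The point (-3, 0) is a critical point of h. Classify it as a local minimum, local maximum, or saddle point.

saddle point

The mixed partial ∂²h/∂p∂q is 0, so the Hessian at any point is diag(h_pp, h_qq) = diag(8(-3p^2 - 6p + 16), -6(2q + 3)).
At (-3, 0): H = diag(56, -18).
The eigenvalues have opposite signs, so H is indefinite: a saddle point.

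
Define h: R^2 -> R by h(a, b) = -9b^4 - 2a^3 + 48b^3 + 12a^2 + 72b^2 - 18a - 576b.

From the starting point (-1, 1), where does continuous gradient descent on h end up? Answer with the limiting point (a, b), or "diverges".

h is separable, so gradient descent decouples: a follows -∂h/∂a, b follows -∂h/∂b.
∂h/∂a = -6(a - 3)(a - 1); at a=-1 this is -48, so a increases.
∂h/∂b = -36(b - 4)(b - 2)(b + 2); at b=1 this is -324, so b increases.
a converges to its nearest critical value 1 (a local min of the a-part); b converges to 2. The iterate converges to (1, 2).

(1, 2)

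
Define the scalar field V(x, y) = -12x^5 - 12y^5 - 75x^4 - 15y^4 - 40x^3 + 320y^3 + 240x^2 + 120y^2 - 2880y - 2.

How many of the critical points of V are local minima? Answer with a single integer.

V separates as a function of x plus a function of y, so ∇V=0 decouples.
∂V/∂x = -60x(x - 1)(x + 2)(x + 4) = 0 at x ∈ {-4, -2, 0, 1}; ∂V/∂y = -60(y - 3)(y - 2)(y + 2)(y + 4) = 0 at y ∈ {-4, -2, 2, 3}.
The Hessian is diagonal: diag(V_xx, V_yy). Second derivatives: V_xx(-4)=2400, V_xx(-2)=-720, V_xx(0)=480, V_xx(1)=-900; V_yy(-4)=5040, V_yy(-2)=-2400, V_yy(2)=1440, V_yy(3)=-2100.
Local minima occur where both diagonal entries positive: (-4, -4), (-4, 2), (0, -4), (0, 2). Count: 4.

4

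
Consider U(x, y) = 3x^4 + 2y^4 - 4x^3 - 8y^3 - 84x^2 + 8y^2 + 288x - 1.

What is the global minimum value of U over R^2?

-1473

U(x,y) separates as P(x) + Q(y) − 1, so its minimum is min P + min Q − 1.
P'(x) = 12(x - 3)(x - 2)(x + 4) vanishes at x ∈ {-4, 2, 3}; Q'(y) = 8y(y - 2)(y - 1) vanishes at y ∈ {0, 1, 2}.
Local minima of P (where P''>0): P(-4)=-1472, P(3)=243. Local minima of Q: Q(0)=0, Q(2)=0.
So the global minimum of U is P(-4) + Q(0) − 1 = -1472 + 0 − 1 = -1473, attained at (-4, 0).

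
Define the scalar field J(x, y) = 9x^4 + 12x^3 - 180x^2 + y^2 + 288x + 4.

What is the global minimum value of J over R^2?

-2492

J(x,y) separates as P(x) + Q(y) + 4, so its minimum is min P + min Q + 4.
P'(x) = 36(x - 2)(x - 1)(x + 4) vanishes at x ∈ {-4, 1, 2}; Q'(y) = 2y vanishes at y ∈ {0}.
Local minima of P (where P''>0): P(-4)=-2496, P(2)=96. Local minima of Q: Q(0)=0.
So the global minimum of J is P(-4) + Q(0) + 4 = -2496 + 0 + 4 = -2492, attained at (-4, 0).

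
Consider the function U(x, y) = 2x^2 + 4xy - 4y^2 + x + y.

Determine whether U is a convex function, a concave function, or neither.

U is quadratic, so its Hessian is the constant matrix H = [[4, 4], [4, -8]].
det(H) = -48, tr(H) = -4.
det(H) < 0, so H is indefinite: neither convex nor concave.

neither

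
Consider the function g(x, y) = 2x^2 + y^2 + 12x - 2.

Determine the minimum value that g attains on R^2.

g(x,y) separates as P(x) + Q(y) − 2, so its minimum is min P + min Q − 2.
P'(x) = 4x + 12 vanishes at x ∈ {-3}; Q'(y) = 2y vanishes at y ∈ {0}.
Local minima of P (where P''>0): P(-3)=-18. Local minima of Q: Q(0)=0.
So the global minimum of g is P(-3) + Q(0) − 2 = -18 + 0 − 2 = -20, attained at (-3, 0).

-20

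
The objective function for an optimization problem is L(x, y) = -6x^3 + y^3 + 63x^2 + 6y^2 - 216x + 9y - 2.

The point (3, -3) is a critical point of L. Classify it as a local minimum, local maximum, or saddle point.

The mixed partial ∂²L/∂x∂y is 0, so the Hessian at any point is diag(L_xx, L_yy) = diag(18(-2x + 7), 6(y + 2)).
At (3, -3): H = diag(18, -6).
The eigenvalues have opposite signs, so H is indefinite: a saddle point.

saddle point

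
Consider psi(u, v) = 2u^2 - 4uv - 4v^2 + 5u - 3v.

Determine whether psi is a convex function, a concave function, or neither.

neither

psi is quadratic, so its Hessian is the constant matrix H = [[4, -4], [-4, -8]].
det(H) = -48, tr(H) = -4.
det(H) < 0, so H is indefinite: neither convex nor concave.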